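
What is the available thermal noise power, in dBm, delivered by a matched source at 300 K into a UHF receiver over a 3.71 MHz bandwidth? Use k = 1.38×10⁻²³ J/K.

−108.1 dBm

P_n = kTB = 1.38×10⁻²³ × 300 × 3.71×10⁶ = 1.54×10⁻¹⁴ W
In dBm: 10 log₁₀(1.54×10⁻¹⁴ / 10⁻³) = −108.1 dBm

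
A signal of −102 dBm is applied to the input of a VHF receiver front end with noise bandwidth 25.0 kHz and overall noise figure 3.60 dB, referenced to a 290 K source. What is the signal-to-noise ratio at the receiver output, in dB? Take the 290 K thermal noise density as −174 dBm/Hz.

24.4 dB

Noise floor: N = −174 + 10 log₁₀(B) + NF
10 log₁₀(2.50×10⁴) = 43.98 dB
N = −174 + 43.98 + 3.60 = −126.42 dBm
SNR = P_sig − N = −102 − (−126.42) = 24.42 dB → 24.4 dB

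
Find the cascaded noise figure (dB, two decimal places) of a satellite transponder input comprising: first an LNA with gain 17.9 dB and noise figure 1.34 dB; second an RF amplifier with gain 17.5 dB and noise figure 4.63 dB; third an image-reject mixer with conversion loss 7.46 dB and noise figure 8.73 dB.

1.44 dB

Convert to linear (a loss of L dB is a gain of −L dB): F_i = 10^(NF_i/10), G_i = 10^(G_i,dB/10)
  Stage 1: F_1 = 10^(1.34/10) = 1.361, G_1 = 10^(17.9/10) = 61.66
  Stage 2: F_2 = 10^(4.63/10) = 2.904, G_2 = 10^(17.5/10) = 56.23
  Stage 3: F_3 = 10^(8.73/10) = 7.464, G_3 = 10^(−7.46/10) = 0.1795
Friis cascade:
  F = 1.361 + (2.904 − 1)/61.66 + (7.464 − 1)/3467 = 1.394
NF = 10 log₁₀(1.394) = 1.44 dB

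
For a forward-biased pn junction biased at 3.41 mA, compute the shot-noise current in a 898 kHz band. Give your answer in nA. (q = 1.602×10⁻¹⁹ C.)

31.3 nA

I_n = √(2qI·B)
2qI·B = 2 × 1.602×10⁻¹⁹ × 3.41×10⁻³ × 8.98×10⁵ = 9.81×10⁻¹⁶ A²
I_n = √(9.81×10⁻¹⁶) = 3.13×10⁻⁸ A = 31.3 nA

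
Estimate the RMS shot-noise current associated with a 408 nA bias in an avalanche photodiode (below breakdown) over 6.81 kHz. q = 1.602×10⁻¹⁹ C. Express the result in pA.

I_n = √(2qI·B)
2qI·B = 2 × 1.602×10⁻¹⁹ × 4.08×10⁻⁷ × 6.81×10³ = 8.90×10⁻²² A²
I_n = √(8.90×10⁻²²) = 2.98×10⁻¹¹ A = 29.8 pA

29.8 pA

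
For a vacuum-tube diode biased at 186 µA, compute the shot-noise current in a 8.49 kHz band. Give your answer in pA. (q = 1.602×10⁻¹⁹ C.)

I_n = √(2qI·B)
2qI·B = 2 × 1.602×10⁻¹⁹ × 1.86×10⁻⁴ × 8.49×10³ = 5.06×10⁻¹⁹ A²
I_n = √(5.06×10⁻¹⁹) = 7.11×10⁻¹⁰ A = 711 pA

711 pA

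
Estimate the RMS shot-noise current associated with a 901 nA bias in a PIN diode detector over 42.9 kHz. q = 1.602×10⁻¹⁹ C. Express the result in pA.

I_n = √(2qI·B)
2qI·B = 2 × 1.602×10⁻¹⁹ × 9.01×10⁻⁷ × 4.29×10⁴ = 1.24×10⁻²⁰ A²
I_n = √(1.24×10⁻²⁰) = 1.11×10⁻¹⁰ A = 111 pA

111 pA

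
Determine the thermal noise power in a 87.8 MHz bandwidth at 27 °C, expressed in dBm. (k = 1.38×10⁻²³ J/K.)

−94.4 dBm

T = 27 °C + 273.15 = 300.15 K
P_n = kTB = 1.38×10⁻²³ × 300.15 × 8.78×10⁷ = 3.64×10⁻¹³ W
In dBm: 10 log₁₀(3.64×10⁻¹³ / 10⁻³) = −94.4 dBm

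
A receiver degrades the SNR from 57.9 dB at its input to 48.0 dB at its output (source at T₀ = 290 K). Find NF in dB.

9.9 dB

NF (dB) = SNR_in(dB) − SNR_out(dB) when the source is at T₀
NF = 57.9 − 48.0 = 9.9 dB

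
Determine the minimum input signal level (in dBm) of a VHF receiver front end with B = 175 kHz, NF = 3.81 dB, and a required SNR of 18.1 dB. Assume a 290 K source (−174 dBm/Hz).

Sensitivity = −174 + 10 log₁₀(B) + NF + SNR_min
= −174 + 52.43 + 3.81 + 18.1
= −99.66 dBm → −99.7 dBm

−99.7 dBm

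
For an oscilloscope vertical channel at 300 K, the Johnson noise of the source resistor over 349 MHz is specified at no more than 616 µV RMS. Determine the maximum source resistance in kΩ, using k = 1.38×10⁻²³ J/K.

Johnson–Nyquist: V_n = √(4kTRB) ⇒ R = V_n² / (4kTB)
4kTB = 4 × 1.38×10⁻²³ × 300 × 3.49×10⁸ = 5.78×10⁻¹²
R = (6.16×10⁻⁴)² / 5.78×10⁻¹² = 6.57×10⁴ Ω = 65.7 kΩ

65.7 kΩ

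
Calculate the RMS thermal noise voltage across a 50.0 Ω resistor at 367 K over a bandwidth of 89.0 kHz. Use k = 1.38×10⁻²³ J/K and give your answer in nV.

300 nV

V_n = √(4kTRB)
4kTRB = 4 × 1.38×10⁻²³ × 367 × 5.00×10¹ × 8.90×10⁴ = 9.01×10⁻¹⁴ V²
V_n = √(9.01×10⁻¹⁴) = 3.00×10⁻⁷ V = 300 nV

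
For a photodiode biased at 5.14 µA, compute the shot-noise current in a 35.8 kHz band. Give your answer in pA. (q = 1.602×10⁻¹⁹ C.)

I_n = √(2qI·B)
2qI·B = 2 × 1.602×10⁻¹⁹ × 5.14×10⁻⁶ × 3.58×10⁴ = 5.90×10⁻²⁰ A²
I_n = √(5.90×10⁻²⁰) = 2.43×10⁻¹⁰ A = 243 pA

243 pA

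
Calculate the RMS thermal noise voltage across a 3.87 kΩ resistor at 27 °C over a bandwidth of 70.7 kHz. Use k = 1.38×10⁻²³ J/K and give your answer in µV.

T = 27 °C + 273.15 = 300.15 K
V_n = √(4kTRB)
4kTRB = 4 × 1.38×10⁻²³ × 300.15 × 3.87×10³ × 7.07×10⁴ = 4.53×10⁻¹² V²
V_n = √(4.53×10⁻¹²) = 2.13×10⁻⁶ V = 2.13 µV

2.13 µV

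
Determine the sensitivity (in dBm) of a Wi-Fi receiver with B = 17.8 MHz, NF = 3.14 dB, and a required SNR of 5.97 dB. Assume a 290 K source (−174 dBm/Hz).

−92.4 dBm

Sensitivity = −174 + 10 log₁₀(B) + NF + SNR_min
= −174 + 72.5 + 3.14 + 5.97
= −92.39 dBm → −92.4 dBm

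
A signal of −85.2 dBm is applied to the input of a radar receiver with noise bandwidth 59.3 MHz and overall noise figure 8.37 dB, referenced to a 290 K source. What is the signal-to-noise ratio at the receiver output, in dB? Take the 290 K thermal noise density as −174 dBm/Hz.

Noise floor: N = −174 + 10 log₁₀(B) + NF
10 log₁₀(5.93×10⁷) = 77.73 dB
N = −174 + 77.73 + 8.37 = −87.90 dBm
SNR = P_sig − N = −85.2 − (−87.90) = 2.70 dB → 2.7 dB

2.7 dB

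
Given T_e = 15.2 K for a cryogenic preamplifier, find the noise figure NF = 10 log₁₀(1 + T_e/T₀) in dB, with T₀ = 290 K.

F = 1 + T_e/T₀ = 1 + 15.2/290 = 1.05241
NF = 10 log₁₀(1.05241) = 0.222 dB

0.222 dB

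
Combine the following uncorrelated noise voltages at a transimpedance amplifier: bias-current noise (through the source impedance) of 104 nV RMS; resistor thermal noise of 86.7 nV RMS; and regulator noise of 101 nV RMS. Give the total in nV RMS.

169 nV

Uncorrelated sources add in power (mean-square): V_tot = √(ΣV_i²)
V_tot = √[(1.04×10⁻⁷)² + (8.67×10⁻⁸)² + (1.01×10⁻⁷)²] = 1.69×10⁻⁷ V = 169 nV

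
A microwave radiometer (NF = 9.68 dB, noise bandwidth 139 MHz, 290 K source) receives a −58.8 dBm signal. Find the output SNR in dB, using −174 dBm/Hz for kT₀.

Noise floor: N = −174 + 10 log₁₀(B) + NF
10 log₁₀(1.39×10⁸) = 81.43 dB
N = −174 + 81.43 + 9.68 = −82.89 dBm
SNR = P_sig − N = −58.8 − (−82.89) = 24.09 dB → 24.1 dB

24.1 dB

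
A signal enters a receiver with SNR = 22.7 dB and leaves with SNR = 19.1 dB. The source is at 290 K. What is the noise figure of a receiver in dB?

NF (dB) = SNR_in(dB) − SNR_out(dB) when the source is at T₀
NF = 22.7 − 19.1 = 3.6 dB

3.6 dB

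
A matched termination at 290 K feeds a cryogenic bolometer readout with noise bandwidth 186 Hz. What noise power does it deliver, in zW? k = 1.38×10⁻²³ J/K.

744 zW

P_n = kTB = 1.38×10⁻²³ × 290 × 1.86×10² = 7.44×10⁻¹⁹ W = 744 zW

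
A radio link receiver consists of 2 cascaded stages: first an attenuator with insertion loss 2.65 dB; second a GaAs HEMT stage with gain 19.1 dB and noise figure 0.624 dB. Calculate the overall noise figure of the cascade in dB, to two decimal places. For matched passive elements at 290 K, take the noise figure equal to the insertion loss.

Convert to linear (a loss of L dB is a gain of −L dB): F_i = 10^(NF_i/10), G_i = 10^(G_i,dB/10)
  Stage 1: F_1 = 10^(2.65/10) = 1.841, G_1 = 10^(−2.65/10) = 0.5433
  Stage 2: F_2 = 10^(0.624/10) = 1.155, G_2 = 10^(19.1/10) = 81.28
Friis cascade:
  F = 1.841 + (1.155 − 1)/0.5433 = 2.125
NF = 10 log₁₀(2.125) = 3.27 dB

3.27 dB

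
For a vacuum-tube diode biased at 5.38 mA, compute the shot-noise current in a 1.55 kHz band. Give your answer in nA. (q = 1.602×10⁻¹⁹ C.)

1.63 nA

I_n = √(2qI·B)
2qI·B = 2 × 1.602×10⁻¹⁹ × 5.38×10⁻³ × 1.55×10³ = 2.67×10⁻¹⁸ A²
I_n = √(2.67×10⁻¹⁸) = 1.63×10⁻⁹ A = 1.63 nA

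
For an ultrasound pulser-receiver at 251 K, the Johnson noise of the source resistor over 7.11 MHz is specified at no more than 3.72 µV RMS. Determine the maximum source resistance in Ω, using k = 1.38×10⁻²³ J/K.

140 Ω

Johnson–Nyquist: V_n = √(4kTRB) ⇒ R = V_n² / (4kTB)
4kTB = 4 × 1.38×10⁻²³ × 251 × 7.11×10⁶ = 9.85×10⁻¹⁴
R = (3.72×10⁻⁶)² / 9.85×10⁻¹⁴ = 1.40×10² Ω = 140 Ω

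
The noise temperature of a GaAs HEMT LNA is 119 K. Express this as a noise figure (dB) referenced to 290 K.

1.49 dB

F = 1 + T_e/T₀ = 1 + 119/290 = 1.41034
NF = 10 log₁₀(1.41034) = 1.49 dB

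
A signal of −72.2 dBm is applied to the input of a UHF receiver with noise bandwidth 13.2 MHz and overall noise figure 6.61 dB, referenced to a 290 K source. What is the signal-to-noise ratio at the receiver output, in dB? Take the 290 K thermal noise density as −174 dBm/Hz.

Noise floor: N = −174 + 10 log₁₀(B) + NF
10 log₁₀(1.32×10⁷) = 71.21 dB
N = −174 + 71.21 + 6.61 = −96.18 dBm
SNR = P_sig − N = −72.2 − (−96.18) = 23.98 dB → 24.0 dB

24.0 dB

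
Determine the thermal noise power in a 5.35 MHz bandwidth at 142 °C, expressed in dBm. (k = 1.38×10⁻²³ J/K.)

−105.1 dBm

T = 142 °C + 273.15 = 415.15 K
P_n = kTB = 1.38×10⁻²³ × 415.15 × 5.35×10⁶ = 3.07×10⁻¹⁴ W
In dBm: 10 log₁₀(3.07×10⁻¹⁴ / 10⁻³) = −105.1 dBm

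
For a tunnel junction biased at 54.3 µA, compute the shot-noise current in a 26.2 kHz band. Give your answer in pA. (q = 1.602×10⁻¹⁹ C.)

I_n = √(2qI·B)
2qI·B = 2 × 1.602×10⁻¹⁹ × 5.43×10⁻⁵ × 2.62×10⁴ = 4.56×10⁻¹⁹ A²
I_n = √(4.56×10⁻¹⁹) = 6.75×10⁻¹⁰ A = 675 pA

675 pA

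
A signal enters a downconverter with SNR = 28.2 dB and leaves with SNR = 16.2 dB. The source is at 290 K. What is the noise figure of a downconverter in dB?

12.0 dB

NF (dB) = SNR_in(dB) − SNR_out(dB) when the source is at T₀
NF = 28.2 − 16.2 = 12.0 dB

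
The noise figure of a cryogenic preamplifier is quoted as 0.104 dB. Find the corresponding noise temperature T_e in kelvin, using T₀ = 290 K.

F = 10^(0.104/10) = 1.02424
T_e = (F − 1)·T₀ = (1.02424 − 1) × 290 = 7.03 K

7.03 K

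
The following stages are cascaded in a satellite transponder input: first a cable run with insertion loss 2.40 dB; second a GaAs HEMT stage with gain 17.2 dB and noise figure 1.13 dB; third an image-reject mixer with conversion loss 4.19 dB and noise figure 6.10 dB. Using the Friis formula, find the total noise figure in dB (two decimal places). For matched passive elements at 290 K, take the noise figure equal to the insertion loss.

Convert to linear (a loss of L dB is a gain of −L dB): F_i = 10^(NF_i/10), G_i = 10^(G_i,dB/10)
  Stage 1: F_1 = 10^(2.40/10) = 1.738, G_1 = 10^(−2.40/10) = 0.5754
  Stage 2: F_2 = 10^(1.13/10) = 1.297, G_2 = 10^(17.2/10) = 52.48
  Stage 3: F_3 = 10^(6.10/10) = 4.074, G_3 = 10^(−4.19/10) = 0.3811
Friis cascade:
  F = 1.738 + (1.297 − 1)/0.5754 + (4.074 − 1)/30.20 = 2.356
NF = 10 log₁₀(2.356) = 3.72 dB

3.72 dB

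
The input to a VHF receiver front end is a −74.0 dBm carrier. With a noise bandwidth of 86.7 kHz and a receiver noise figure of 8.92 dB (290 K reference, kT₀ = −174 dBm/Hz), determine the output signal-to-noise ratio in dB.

Noise floor: N = −174 + 10 log₁₀(B) + NF
10 log₁₀(8.67×10⁴) = 49.38 dB
N = −174 + 49.38 + 8.92 = −115.70 dBm
SNR = P_sig − N = −74.0 − (−115.70) = 41.70 dB → 41.7 dB

41.7 dB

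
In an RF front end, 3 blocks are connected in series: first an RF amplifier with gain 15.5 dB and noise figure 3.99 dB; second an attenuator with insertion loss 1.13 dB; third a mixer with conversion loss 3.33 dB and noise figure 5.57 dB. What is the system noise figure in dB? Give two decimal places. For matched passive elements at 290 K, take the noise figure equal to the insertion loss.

4.17 dB

Convert to linear (a loss of L dB is a gain of −L dB): F_i = 10^(NF_i/10), G_i = 10^(G_i,dB/10)
  Stage 1: F_1 = 10^(3.99/10) = 2.506, G_1 = 10^(15.5/10) = 35.48
  Stage 2: F_2 = 10^(1.13/10) = 1.297, G_2 = 10^(−1.13/10) = 0.7709
  Stage 3: F_3 = 10^(5.57/10) = 3.606, G_3 = 10^(−3.33/10) = 0.4645
Friis cascade:
  F = 2.506 + (1.297 − 1)/35.48 + (3.606 − 1)/27.35 = 2.610
NF = 10 log₁₀(2.610) = 4.17 dB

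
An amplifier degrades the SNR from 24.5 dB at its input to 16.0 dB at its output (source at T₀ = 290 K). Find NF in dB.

8.5 dB

NF (dB) = SNR_in(dB) − SNR_out(dB) when the source is at T₀
NF = 24.5 − 16.0 = 8.5 dB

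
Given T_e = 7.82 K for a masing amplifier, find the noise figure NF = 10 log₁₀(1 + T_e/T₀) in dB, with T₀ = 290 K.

F = 1 + T_e/T₀ = 1 + 7.82/290 = 1.02697
NF = 10 log₁₀(1.02697) = 0.116 dB

0.116 dB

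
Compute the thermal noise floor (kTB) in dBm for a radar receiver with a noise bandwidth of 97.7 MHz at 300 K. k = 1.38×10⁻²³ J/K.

P_n = kTB = 1.38×10⁻²³ × 300 × 9.77×10⁷ = 4.04×10⁻¹³ W
In dBm: 10 log₁₀(4.04×10⁻¹³ / 10⁻³) = −93.9 dBm

−93.9 dBm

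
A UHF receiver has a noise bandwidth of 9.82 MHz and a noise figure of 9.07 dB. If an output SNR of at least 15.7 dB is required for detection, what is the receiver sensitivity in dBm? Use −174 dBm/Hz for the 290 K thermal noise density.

−79.3 dBm

Sensitivity = −174 + 10 log₁₀(B) + NF + SNR_min
= −174 + 69.92 + 9.07 + 15.7
= −79.31 dBm → −79.3 dBm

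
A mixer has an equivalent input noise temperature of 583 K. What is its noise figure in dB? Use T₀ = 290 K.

4.79 dB

F = 1 + T_e/T₀ = 1 + 583/290 = 3.01034
NF = 10 log₁₀(3.01034) = 4.79 dB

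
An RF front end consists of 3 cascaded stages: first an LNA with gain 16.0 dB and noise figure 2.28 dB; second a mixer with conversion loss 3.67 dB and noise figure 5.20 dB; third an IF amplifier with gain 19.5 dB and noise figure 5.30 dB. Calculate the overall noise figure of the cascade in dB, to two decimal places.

Convert to linear (a loss of L dB is a gain of −L dB): F_i = 10^(NF_i/10), G_i = 10^(G_i,dB/10)
  Stage 1: F_1 = 10^(2.28/10) = 1.690, G_1 = 10^(16.0/10) = 39.81
  Stage 2: F_2 = 10^(5.20/10) = 3.311, G_2 = 10^(−3.67/10) = 0.4295
  Stage 3: F_3 = 10^(5.30/10) = 3.388, G_3 = 10^(19.5/10) = 89.13
Friis cascade:
  F = 1.690 + (3.311 − 1)/39.81 + (3.388 − 1)/17.10 = 1.888
NF = 10 log₁₀(1.888) = 2.76 dB

2.76 dB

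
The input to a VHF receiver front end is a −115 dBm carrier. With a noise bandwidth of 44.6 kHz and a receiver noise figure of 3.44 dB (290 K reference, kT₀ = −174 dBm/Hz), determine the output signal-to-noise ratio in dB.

9.1 dB

Noise floor: N = −174 + 10 log₁₀(B) + NF
10 log₁₀(4.46×10⁴) = 46.49 dB
N = −174 + 46.49 + 3.44 = −124.07 dBm
SNR = P_sig − N = −115 − (−124.07) = 9.07 dB → 9.1 dB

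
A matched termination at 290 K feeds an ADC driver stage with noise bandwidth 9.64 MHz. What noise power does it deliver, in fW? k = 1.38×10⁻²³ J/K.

P_n = kTB = 1.38×10⁻²³ × 290 × 9.64×10⁶ = 3.86×10⁻¹⁴ W = 38.6 fW

38.6 fW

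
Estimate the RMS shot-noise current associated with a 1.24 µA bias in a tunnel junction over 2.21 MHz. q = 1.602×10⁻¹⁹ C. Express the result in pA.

I_n = √(2qI·B)
2qI·B = 2 × 1.602×10⁻¹⁹ × 1.24×10⁻⁶ × 2.21×10⁶ = 8.78×10⁻¹⁹ A²
I_n = √(8.78×10⁻¹⁹) = 9.37×10⁻¹⁰ A = 937 pA

937 pA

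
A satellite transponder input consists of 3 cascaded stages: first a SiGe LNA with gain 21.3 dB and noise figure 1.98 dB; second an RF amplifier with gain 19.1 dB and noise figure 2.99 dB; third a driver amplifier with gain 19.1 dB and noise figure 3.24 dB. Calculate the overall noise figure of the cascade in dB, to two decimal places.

2.00 dB

Convert to linear (a loss of L dB is a gain of −L dB): F_i = 10^(NF_i/10), G_i = 10^(G_i,dB/10)
  Stage 1: F_1 = 10^(1.98/10) = 1.578, G_1 = 10^(21.3/10) = 134.9
  Stage 2: F_2 = 10^(2.99/10) = 1.991, G_2 = 10^(19.1/10) = 81.28
  Stage 3: F_3 = 10^(3.24/10) = 2.109, G_3 = 10^(19.1/10) = 81.28
Friis cascade:
  F = 1.578 + (1.991 − 1)/134.9 + (2.109 − 1)/1.096×10⁴ = 1.585
NF = 10 log₁₀(1.585) = 2.00 dB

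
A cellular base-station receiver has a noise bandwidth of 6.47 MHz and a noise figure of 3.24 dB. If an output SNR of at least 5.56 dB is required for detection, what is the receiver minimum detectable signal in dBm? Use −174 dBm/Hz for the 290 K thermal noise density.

Sensitivity = −174 + 10 log₁₀(B) + NF + SNR_min
= −174 + 68.11 + 3.24 + 5.56
= −97.09 dBm → −97.1 dBm

−97.1 dBm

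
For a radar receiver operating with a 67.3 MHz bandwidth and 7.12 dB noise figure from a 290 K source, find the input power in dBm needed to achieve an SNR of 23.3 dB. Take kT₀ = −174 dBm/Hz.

−65.3 dBm

Sensitivity = −174 + 10 log₁₀(B) + NF + SNR_min
= −174 + 78.28 + 7.12 + 23.3
= −65.30 dBm → −65.3 dBm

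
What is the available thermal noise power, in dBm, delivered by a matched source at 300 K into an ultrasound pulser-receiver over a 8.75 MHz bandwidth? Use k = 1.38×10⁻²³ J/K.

P_n = kTB = 1.38×10⁻²³ × 300 × 8.75×10⁶ = 3.62×10⁻¹⁴ W
In dBm: 10 log₁₀(3.62×10⁻¹⁴ / 10⁻³) = −104.4 dBm

−104.4 dBm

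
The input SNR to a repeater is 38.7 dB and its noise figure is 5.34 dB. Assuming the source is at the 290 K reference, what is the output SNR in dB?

33.36 dB

By definition F = SNR_in/SNR_out, so in dB: SNR_out = SNR_in − NF
SNR_out = 38.7 − 5.34 = 33.36 dB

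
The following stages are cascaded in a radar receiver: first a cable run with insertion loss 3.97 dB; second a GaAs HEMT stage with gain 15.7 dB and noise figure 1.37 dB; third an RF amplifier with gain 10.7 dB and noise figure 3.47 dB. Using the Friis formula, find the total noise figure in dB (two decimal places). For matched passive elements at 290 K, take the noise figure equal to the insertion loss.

Convert to linear (a loss of L dB is a gain of −L dB): F_i = 10^(NF_i/10), G_i = 10^(G_i,dB/10)
  Stage 1: F_1 = 10^(3.97/10) = 2.495, G_1 = 10^(−3.97/10) = 0.4009
  Stage 2: F_2 = 10^(1.37/10) = 1.371, G_2 = 10^(15.7/10) = 37.15
  Stage 3: F_3 = 10^(3.47/10) = 2.223, G_3 = 10^(10.7/10) = 11.75
Friis cascade:
  F = 2.495 + (1.371 − 1)/0.4009 + (2.223 − 1)/14.89 = 3.502
NF = 10 log₁₀(3.502) = 5.44 dB

5.44 dB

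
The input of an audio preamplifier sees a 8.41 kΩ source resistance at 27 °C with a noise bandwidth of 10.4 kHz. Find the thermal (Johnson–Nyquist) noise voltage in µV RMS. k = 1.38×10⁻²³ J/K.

1.20 µV

T = 27 °C + 273.15 = 300.15 K
V_n = √(4kTRB)
4kTRB = 4 × 1.38×10⁻²³ × 300.15 × 8.41×10³ × 1.04×10⁴ = 1.45×10⁻¹² V²
V_n = √(1.45×10⁻¹²) = 1.20×10⁻⁶ V = 1.20 µV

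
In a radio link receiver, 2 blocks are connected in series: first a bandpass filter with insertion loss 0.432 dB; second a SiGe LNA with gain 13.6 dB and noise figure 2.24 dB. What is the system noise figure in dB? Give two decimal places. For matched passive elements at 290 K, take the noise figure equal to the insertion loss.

Convert to linear (a loss of L dB is a gain of −L dB): F_i = 10^(NF_i/10), G_i = 10^(G_i,dB/10)
  Stage 1: F_1 = 10^(0.432/10) = 1.105, G_1 = 10^(−0.432/10) = 0.9053
  Stage 2: F_2 = 10^(2.24/10) = 1.675, G_2 = 10^(13.6/10) = 22.91
Friis cascade:
  F = 1.105 + (1.675 − 1)/0.9053 = 1.850
NF = 10 log₁₀(1.850) = 2.67 dB

2.67 dB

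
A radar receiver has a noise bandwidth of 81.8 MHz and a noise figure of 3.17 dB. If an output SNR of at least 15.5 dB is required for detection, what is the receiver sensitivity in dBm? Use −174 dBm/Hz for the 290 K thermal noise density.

−76.2 dBm

Sensitivity = −174 + 10 log₁₀(B) + NF + SNR_min
= −174 + 79.13 + 3.17 + 15.5
= −76.20 dBm → −76.2 dBm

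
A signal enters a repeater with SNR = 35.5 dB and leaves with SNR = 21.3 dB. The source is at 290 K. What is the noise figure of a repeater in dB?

14.2 dB

NF (dB) = SNR_in(dB) − SNR_out(dB) when the source is at T₀
NF = 35.5 − 21.3 = 14.2 dB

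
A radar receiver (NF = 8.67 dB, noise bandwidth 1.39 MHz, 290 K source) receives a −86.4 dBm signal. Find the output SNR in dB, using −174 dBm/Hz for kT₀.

Noise floor: N = −174 + 10 log₁₀(B) + NF
10 log₁₀(1.39×10⁶) = 61.43 dB
N = −174 + 61.43 + 8.67 = −103.90 dBm
SNR = P_sig − N = −86.4 − (−103.90) = 17.50 dB → 17.5 dB

17.5 dB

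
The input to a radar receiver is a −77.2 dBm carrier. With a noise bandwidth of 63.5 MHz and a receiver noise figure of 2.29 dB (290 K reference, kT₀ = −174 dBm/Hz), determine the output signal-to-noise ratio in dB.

Noise floor: N = −174 + 10 log₁₀(B) + NF
10 log₁₀(6.35×10⁷) = 78.03 dB
N = −174 + 78.03 + 2.29 = −93.68 dBm
SNR = P_sig − N = −77.2 − (−93.68) = 16.48 dB → 16.5 dB

16.5 dB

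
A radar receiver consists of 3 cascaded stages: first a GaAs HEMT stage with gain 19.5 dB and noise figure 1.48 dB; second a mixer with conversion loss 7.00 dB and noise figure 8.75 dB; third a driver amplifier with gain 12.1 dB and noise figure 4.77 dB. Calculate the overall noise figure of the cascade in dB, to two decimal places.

2.02 dB

Convert to linear (a loss of L dB is a gain of −L dB): F_i = 10^(NF_i/10), G_i = 10^(G_i,dB/10)
  Stage 1: F_1 = 10^(1.48/10) = 1.406, G_1 = 10^(19.5/10) = 89.13
  Stage 2: F_2 = 10^(8.75/10) = 7.499, G_2 = 10^(−7.00/10) = 0.1995
  Stage 3: F_3 = 10^(4.77/10) = 2.999, G_3 = 10^(12.1/10) = 16.22
Friis cascade:
  F = 1.406 + (7.499 − 1)/89.13 + (2.999 − 1)/17.78 = 1.591
NF = 10 log₁₀(1.591) = 2.02 dB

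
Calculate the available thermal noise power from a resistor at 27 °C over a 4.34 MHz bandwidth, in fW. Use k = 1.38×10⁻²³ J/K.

T = 27 °C + 273.15 = 300.15 K
P_n = kTB = 1.38×10⁻²³ × 300.15 × 4.34×10⁶ = 1.80×10⁻¹⁴ W = 18.0 fW

18.0 fW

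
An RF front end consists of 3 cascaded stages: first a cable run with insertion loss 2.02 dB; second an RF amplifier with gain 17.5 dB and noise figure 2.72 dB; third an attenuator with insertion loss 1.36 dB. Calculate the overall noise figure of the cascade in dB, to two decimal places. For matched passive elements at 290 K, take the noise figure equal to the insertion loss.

4.76 dB

Convert to linear (a loss of L dB is a gain of −L dB): F_i = 10^(NF_i/10), G_i = 10^(G_i,dB/10)
  Stage 1: F_1 = 10^(2.02/10) = 1.592, G_1 = 10^(−2.02/10) = 0.6281
  Stage 2: F_2 = 10^(2.72/10) = 1.871, G_2 = 10^(17.5/10) = 56.23
  Stage 3: F_3 = 10^(1.36/10) = 1.368, G_3 = 10^(−1.36/10) = 0.7311
Friis cascade:
  F = 1.592 + (1.871 − 1)/0.6281 + (1.368 − 1)/35.32 = 2.989
NF = 10 log₁₀(2.989) = 4.76 dB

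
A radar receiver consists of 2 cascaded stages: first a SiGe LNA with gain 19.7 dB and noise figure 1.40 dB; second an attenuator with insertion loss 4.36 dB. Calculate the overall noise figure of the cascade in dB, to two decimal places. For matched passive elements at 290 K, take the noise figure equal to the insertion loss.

1.46 dB

Convert to linear (a loss of L dB is a gain of −L dB): F_i = 10^(NF_i/10), G_i = 10^(G_i,dB/10)
  Stage 1: F_1 = 10^(1.40/10) = 1.380, G_1 = 10^(19.7/10) = 93.33
  Stage 2: F_2 = 10^(4.36/10) = 2.729, G_2 = 10^(−4.36/10) = 0.3664
Friis cascade:
  F = 1.380 + (2.729 − 1)/93.33 = 1.399
NF = 10 log₁₀(1.399) = 1.46 dB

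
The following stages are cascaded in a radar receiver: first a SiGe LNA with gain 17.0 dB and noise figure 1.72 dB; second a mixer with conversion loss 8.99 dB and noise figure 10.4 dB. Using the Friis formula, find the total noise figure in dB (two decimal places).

Convert to linear (a loss of L dB is a gain of −L dB): F_i = 10^(NF_i/10), G_i = 10^(G_i,dB/10)
  Stage 1: F_1 = 10^(1.72/10) = 1.486, G_1 = 10^(17.0/10) = 50.12
  Stage 2: F_2 = 10^(10.4/10) = 10.96, G_2 = 10^(−8.99/10) = 0.1262
Friis cascade:
  F = 1.486 + (10.96 − 1)/50.12 = 1.685
NF = 10 log₁₀(1.685) = 2.27 dB

2.27 dB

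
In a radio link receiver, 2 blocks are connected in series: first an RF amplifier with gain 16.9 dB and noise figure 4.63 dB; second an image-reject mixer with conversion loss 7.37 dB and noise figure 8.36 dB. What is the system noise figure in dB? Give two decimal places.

4.81 dB

Convert to linear (a loss of L dB is a gain of −L dB): F_i = 10^(NF_i/10), G_i = 10^(G_i,dB/10)
  Stage 1: F_1 = 10^(4.63/10) = 2.904, G_1 = 10^(16.9/10) = 48.98
  Stage 2: F_2 = 10^(8.36/10) = 6.855, G_2 = 10^(−7.37/10) = 0.1832
Friis cascade:
  F = 2.904 + (6.855 − 1)/48.98 = 3.024
NF = 10 log₁₀(3.024) = 4.81 dB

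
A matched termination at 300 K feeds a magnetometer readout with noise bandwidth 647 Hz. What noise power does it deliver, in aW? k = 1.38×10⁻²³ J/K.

2.68 aW

P_n = kTB = 1.38×10⁻²³ × 300 × 6.47×10² = 2.68×10⁻¹⁸ W = 2.68 aW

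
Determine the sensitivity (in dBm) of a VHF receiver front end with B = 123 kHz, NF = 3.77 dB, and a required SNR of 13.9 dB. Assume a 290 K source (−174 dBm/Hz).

−105.4 dBm

Sensitivity = −174 + 10 log₁₀(B) + NF + SNR_min
= −174 + 50.9 + 3.77 + 13.9
= −105.43 dBm → −105.4 dBm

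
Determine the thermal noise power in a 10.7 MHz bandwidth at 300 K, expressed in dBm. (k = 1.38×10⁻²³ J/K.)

P_n = kTB = 1.38×10⁻²³ × 300 × 1.07×10⁷ = 4.43×10⁻¹⁴ W
In dBm: 10 log₁₀(4.43×10⁻¹⁴ / 10⁻³) = −103.5 dBm

−103.5 dBm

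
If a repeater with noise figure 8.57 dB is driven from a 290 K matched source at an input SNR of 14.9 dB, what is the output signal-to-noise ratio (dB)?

6.33 dB

By definition F = SNR_in/SNR_out, so in dB: SNR_out = SNR_in − NF
SNR_out = 14.9 − 8.57 = 6.33 dB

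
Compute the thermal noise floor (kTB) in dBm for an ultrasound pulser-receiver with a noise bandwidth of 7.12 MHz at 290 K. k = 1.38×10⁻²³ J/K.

P_n = kTB = 1.38×10⁻²³ × 290 × 7.12×10⁶ = 2.85×10⁻¹⁴ W
In dBm: 10 log₁₀(2.85×10⁻¹⁴ / 10⁻³) = −105.5 dBm

−105.5 dBm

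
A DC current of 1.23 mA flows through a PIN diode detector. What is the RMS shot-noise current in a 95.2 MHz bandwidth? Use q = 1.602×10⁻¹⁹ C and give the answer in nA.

194 nA

I_n = √(2qI·B)
2qI·B = 2 × 1.602×10⁻¹⁹ × 1.23×10⁻³ × 9.52×10⁷ = 3.75×10⁻¹⁴ A²
I_n = √(3.75×10⁻¹⁴) = 1.94×10⁻⁷ A = 194 nA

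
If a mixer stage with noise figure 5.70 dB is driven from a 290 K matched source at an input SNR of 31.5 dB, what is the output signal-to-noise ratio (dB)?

25.80 dB

By definition F = SNR_in/SNR_out, so in dB: SNR_out = SNR_in − NF
SNR_out = 31.5 − 5.70 = 25.80 dB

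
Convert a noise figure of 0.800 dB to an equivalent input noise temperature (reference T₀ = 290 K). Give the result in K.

F = 10^(0.800/10) = 1.20226
T_e = (F − 1)·T₀ = (1.20226 − 1) × 290 = 58.7 K

58.7 K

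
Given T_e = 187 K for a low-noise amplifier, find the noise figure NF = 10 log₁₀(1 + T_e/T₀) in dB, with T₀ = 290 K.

F = 1 + T_e/T₀ = 1 + 187/290 = 1.64483
NF = 10 log₁₀(1.64483) = 2.16 dB

2.16 dB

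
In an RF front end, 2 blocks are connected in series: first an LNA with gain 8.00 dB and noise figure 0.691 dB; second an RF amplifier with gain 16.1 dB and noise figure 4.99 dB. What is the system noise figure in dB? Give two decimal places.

1.80 dB

Convert to linear (a loss of L dB is a gain of −L dB): F_i = 10^(NF_i/10), G_i = 10^(G_i,dB/10)
  Stage 1: F_1 = 10^(0.691/10) = 1.172, G_1 = 10^(8.00/10) = 6.310
  Stage 2: F_2 = 10^(4.99/10) = 3.155, G_2 = 10^(16.1/10) = 40.74
Friis cascade:
  F = 1.172 + (3.155 − 1)/6.310 = 1.514
NF = 10 log₁₀(1.514) = 1.80 dB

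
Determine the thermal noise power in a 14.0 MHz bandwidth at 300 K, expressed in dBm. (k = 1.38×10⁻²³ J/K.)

−102.4 dBm

P_n = kTB = 1.38×10⁻²³ × 300 × 1.40×10⁷ = 5.80×10⁻¹⁴ W
In dBm: 10 log₁₀(5.80×10⁻¹⁴ / 10⁻³) = −102.4 dBm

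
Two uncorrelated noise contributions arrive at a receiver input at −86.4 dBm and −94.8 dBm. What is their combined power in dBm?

Convert to linear, add, convert back:
P₁ = 2.29×10⁻¹² W, P₂ = 3.31×10⁻¹³ W
P_tot = 2.62×10⁻¹² W → 10 log₁₀(P_tot / 10⁻³) = −85.8 dBm

−85.8 dBm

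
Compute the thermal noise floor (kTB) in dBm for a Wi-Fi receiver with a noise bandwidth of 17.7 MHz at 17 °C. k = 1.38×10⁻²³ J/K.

−101.5 dBm

T = 17 °C + 273.15 = 290.15 K
P_n = kTB = 1.38×10⁻²³ × 290.15 × 1.77×10⁷ = 7.09×10⁻¹⁴ W
In dBm: 10 log₁₀(7.09×10⁻¹⁴ / 10⁻³) = −101.5 dBm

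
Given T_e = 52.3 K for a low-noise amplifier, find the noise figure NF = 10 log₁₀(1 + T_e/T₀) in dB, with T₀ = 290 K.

F = 1 + T_e/T₀ = 1 + 52.3/290 = 1.18034
NF = 10 log₁₀(1.18034) = 0.720 dB

0.720 dB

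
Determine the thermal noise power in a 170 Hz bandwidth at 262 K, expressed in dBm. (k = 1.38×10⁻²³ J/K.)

−152.1 dBm

P_n = kTB = 1.38×10⁻²³ × 262 × 1.70×10² = 6.15×10⁻¹⁹ W
In dBm: 10 log₁₀(6.15×10⁻¹⁹ / 10⁻³) = −152.1 dBm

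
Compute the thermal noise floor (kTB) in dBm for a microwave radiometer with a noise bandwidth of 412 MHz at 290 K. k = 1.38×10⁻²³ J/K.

P_n = kTB = 1.38×10⁻²³ × 290 × 4.12×10⁸ = 1.65×10⁻¹² W
In dBm: 10 log₁₀(1.65×10⁻¹² / 10⁻³) = −87.8 dBm

−87.8 dBm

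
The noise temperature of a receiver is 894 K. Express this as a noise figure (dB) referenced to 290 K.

F = 1 + T_e/T₀ = 1 + 894/290 = 4.08276
NF = 10 log₁₀(4.08276) = 6.11 dB

6.11 dB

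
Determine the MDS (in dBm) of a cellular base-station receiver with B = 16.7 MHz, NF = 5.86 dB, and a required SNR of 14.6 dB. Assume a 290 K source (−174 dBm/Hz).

Sensitivity = −174 + 10 log₁₀(B) + NF + SNR_min
= −174 + 72.23 + 5.86 + 14.6
= −81.31 dBm → −81.3 dBm

−81.3 dBm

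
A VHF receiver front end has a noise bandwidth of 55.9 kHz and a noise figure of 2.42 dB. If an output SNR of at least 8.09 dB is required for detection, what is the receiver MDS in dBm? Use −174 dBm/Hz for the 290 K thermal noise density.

Sensitivity = −174 + 10 log₁₀(B) + NF + SNR_min
= −174 + 47.47 + 2.42 + 8.09
= −116.02 dBm → −116.0 dBm

−116.0 dBm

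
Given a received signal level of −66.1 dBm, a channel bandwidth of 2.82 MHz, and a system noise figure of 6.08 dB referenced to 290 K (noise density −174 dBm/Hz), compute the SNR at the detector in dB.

Noise floor: N = −174 + 10 log₁₀(B) + NF
10 log₁₀(2.82×10⁶) = 64.5 dB
N = −174 + 64.5 + 6.08 = −103.42 dBm
SNR = P_sig − N = −66.1 − (−103.42) = 37.32 dB → 37.3 dB

37.3 dB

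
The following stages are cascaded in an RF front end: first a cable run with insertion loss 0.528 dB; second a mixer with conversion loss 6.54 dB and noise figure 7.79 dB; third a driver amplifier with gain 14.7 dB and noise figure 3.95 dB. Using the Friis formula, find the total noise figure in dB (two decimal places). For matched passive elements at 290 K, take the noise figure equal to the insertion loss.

Convert to linear (a loss of L dB is a gain of −L dB): F_i = 10^(NF_i/10), G_i = 10^(G_i,dB/10)
  Stage 1: F_1 = 10^(0.528/10) = 1.129, G_1 = 10^(−0.528/10) = 0.8855
  Stage 2: F_2 = 10^(7.79/10) = 6.012, G_2 = 10^(−6.54/10) = 0.2218
  Stage 3: F_3 = 10^(3.95/10) = 2.483, G_3 = 10^(14.7/10) = 29.51
Friis cascade:
  F = 1.129 + (6.012 − 1)/0.8855 + (2.483 − 1)/0.1964 = 14.34
NF = 10 log₁₀(14.34) = 11.57 dB

11.57 dB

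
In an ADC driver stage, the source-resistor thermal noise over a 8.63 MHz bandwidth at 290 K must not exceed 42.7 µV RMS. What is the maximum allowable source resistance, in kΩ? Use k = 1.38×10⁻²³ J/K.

13.2 kΩ

Johnson–Nyquist: V_n = √(4kTRB) ⇒ R = V_n² / (4kTB)
4kTB = 4 × 1.38×10⁻²³ × 290 × 8.63×10⁶ = 1.38×10⁻¹³
R = (4.27×10⁻⁵)² / 1.38×10⁻¹³ = 1.32×10⁴ Ω = 13.2 kΩ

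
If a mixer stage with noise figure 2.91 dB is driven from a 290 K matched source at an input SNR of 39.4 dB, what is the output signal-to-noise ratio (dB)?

By definition F = SNR_in/SNR_out, so in dB: SNR_out = SNR_in − NF
SNR_out = 39.4 − 2.91 = 36.49 dB

36.49 dB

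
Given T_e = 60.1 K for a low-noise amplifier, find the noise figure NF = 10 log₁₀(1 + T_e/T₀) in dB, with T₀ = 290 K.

0.818 dB

F = 1 + T_e/T₀ = 1 + 60.1/290 = 1.20724
NF = 10 log₁₀(1.20724) = 0.818 dB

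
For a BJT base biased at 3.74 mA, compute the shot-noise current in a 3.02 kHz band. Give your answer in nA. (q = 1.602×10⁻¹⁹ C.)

1.90 nA

I_n = √(2qI·B)
2qI·B = 2 × 1.602×10⁻¹⁹ × 3.74×10⁻³ × 3.02×10³ = 3.62×10⁻¹⁸ A²
I_n = √(3.62×10⁻¹⁸) = 1.90×10⁻⁹ A = 1.90 nA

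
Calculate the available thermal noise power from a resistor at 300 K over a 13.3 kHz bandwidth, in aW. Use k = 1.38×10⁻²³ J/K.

P_n = kTB = 1.38×10⁻²³ × 300 × 1.33×10⁴ = 5.51×10⁻¹⁷ W = 55.1 aW

55.1 aW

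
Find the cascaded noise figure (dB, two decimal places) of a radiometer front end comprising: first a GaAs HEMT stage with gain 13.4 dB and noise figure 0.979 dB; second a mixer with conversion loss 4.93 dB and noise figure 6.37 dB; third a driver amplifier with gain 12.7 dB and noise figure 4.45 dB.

Convert to linear (a loss of L dB is a gain of −L dB): F_i = 10^(NF_i/10), G_i = 10^(G_i,dB/10)
  Stage 1: F_1 = 10^(0.979/10) = 1.253, G_1 = 10^(13.4/10) = 21.88
  Stage 2: F_2 = 10^(6.37/10) = 4.335, G_2 = 10^(−4.93/10) = 0.3214
  Stage 3: F_3 = 10^(4.45/10) = 2.786, G_3 = 10^(12.7/10) = 18.62
Friis cascade:
  F = 1.253 + (4.335 − 1)/21.88 + (2.786 − 1)/7.031 = 1.659
NF = 10 log₁₀(1.659) = 2.20 dB

2.20 dB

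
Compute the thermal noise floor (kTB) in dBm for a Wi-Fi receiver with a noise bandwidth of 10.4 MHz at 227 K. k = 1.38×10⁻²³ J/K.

−104.9 dBm

P_n = kTB = 1.38×10⁻²³ × 227 × 1.04×10⁷ = 3.26×10⁻¹⁴ W
In dBm: 10 log₁₀(3.26×10⁻¹⁴ / 10⁻³) = −104.9 dBm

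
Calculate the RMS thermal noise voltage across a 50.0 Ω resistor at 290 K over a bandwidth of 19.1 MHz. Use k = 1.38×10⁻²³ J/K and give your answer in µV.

V_n = √(4kTRB)
4kTRB = 4 × 1.38×10⁻²³ × 290 × 5.00×10¹ × 1.91×10⁷ = 1.53×10⁻¹¹ V²
V_n = √(1.53×10⁻¹¹) = 3.91×10⁻⁶ V = 3.91 µV

3.91 µV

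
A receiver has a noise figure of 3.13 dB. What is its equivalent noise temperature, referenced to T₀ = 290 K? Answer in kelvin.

306 K

F = 10^(3.13/10) = 2.05589
T_e = (F − 1)·T₀ = (2.05589 − 1) × 290 = 306 K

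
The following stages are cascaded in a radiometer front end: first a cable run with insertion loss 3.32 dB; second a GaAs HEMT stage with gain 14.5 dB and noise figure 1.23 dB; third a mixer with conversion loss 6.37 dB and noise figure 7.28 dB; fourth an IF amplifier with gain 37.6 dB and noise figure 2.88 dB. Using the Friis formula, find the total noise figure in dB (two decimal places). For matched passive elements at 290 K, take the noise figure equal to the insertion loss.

5.43 dB

Convert to linear (a loss of L dB is a gain of −L dB): F_i = 10^(NF_i/10), G_i = 10^(G_i,dB/10)
  Stage 1: F_1 = 10^(3.32/10) = 2.148, G_1 = 10^(−3.32/10) = 0.4656
  Stage 2: F_2 = 10^(1.23/10) = 1.327, G_2 = 10^(14.5/10) = 28.18
  Stage 3: F_3 = 10^(7.28/10) = 5.346, G_3 = 10^(−6.37/10) = 0.2307
  Stage 4: F_4 = 10^(2.88/10) = 1.941, G_4 = 10^(37.6/10) = 5754
Friis cascade:
  F = 2.148 + (1.327 − 1)/0.4656 + (5.346 − 1)/13.12 + (1.941 − 1)/3.027 = 3.493
NF = 10 log₁₀(3.493) = 5.43 dB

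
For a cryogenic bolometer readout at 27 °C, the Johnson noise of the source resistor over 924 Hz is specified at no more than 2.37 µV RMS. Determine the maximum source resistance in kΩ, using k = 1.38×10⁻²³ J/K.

T = 27 °C + 273.15 = 300.15 K
Johnson–Nyquist: V_n = √(4kTRB) ⇒ R = V_n² / (4kTB)
4kTB = 4 × 1.38×10⁻²³ × 300.15 × 9.24×10² = 1.53×10⁻¹⁷
R = (2.37×10⁻⁶)² / 1.53×10⁻¹⁷ = 3.67×10⁵ Ω = 367 kΩ

367 kΩ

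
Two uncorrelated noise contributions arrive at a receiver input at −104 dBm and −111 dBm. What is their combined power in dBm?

−103.2 dBm

Convert to linear, add, convert back:
P₁ = 3.98×10⁻¹⁴ W, P₂ = 7.94×10⁻¹⁵ W
P_tot = 4.78×10⁻¹⁴ W → 10 log₁₀(P_tot / 10⁻³) = −103.2 dBm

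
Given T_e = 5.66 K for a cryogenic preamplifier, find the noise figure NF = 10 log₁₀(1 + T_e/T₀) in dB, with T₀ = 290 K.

0.084 dB

F = 1 + T_e/T₀ = 1 + 5.66/290 = 1.01952
NF = 10 log₁₀(1.01952) = 0.084 dB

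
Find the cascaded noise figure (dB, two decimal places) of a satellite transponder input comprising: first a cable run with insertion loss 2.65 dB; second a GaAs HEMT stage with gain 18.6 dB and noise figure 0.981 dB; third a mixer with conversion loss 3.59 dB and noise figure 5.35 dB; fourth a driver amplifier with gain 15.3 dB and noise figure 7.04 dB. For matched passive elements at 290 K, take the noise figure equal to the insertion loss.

Convert to linear (a loss of L dB is a gain of −L dB): F_i = 10^(NF_i/10), G_i = 10^(G_i,dB/10)
  Stage 1: F_1 = 10^(2.65/10) = 1.841, G_1 = 10^(−2.65/10) = 0.5433
  Stage 2: F_2 = 10^(0.981/10) = 1.253, G_2 = 10^(18.6/10) = 72.44
  Stage 3: F_3 = 10^(5.35/10) = 3.428, G_3 = 10^(−3.59/10) = 0.4375
  Stage 4: F_4 = 10^(7.04/10) = 5.058, G_4 = 10^(15.3/10) = 33.88
Friis cascade:
  F = 1.841 + (1.253 − 1)/0.5433 + (3.428 − 1)/39.36 + (5.058 − 1)/17.22 = 2.605
NF = 10 log₁₀(2.605) = 4.16 dB

4.16 dB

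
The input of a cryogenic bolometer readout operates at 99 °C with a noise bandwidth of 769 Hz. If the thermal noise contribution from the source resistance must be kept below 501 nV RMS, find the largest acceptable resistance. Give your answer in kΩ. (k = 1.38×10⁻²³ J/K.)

T = 99 °C + 273.15 = 372.15 K
Johnson–Nyquist: V_n = √(4kTRB) ⇒ R = V_n² / (4kTB)
4kTB = 4 × 1.38×10⁻²³ × 372.15 × 7.69×10² = 1.58×10⁻¹⁷
R = (5.01×10⁻⁷)² / 1.58×10⁻¹⁷ = 1.59×10⁴ Ω = 15.9 kΩ

15.9 kΩ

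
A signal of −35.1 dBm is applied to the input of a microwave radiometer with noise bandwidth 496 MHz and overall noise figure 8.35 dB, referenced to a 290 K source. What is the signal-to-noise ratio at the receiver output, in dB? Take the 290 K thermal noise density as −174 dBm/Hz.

Noise floor: N = −174 + 10 log₁₀(B) + NF
10 log₁₀(4.96×10⁸) = 86.95 dB
N = −174 + 86.95 + 8.35 = −78.70 dBm
SNR = P_sig − N = −35.1 − (−78.70) = 43.60 dB → 43.6 dB

43.6 dB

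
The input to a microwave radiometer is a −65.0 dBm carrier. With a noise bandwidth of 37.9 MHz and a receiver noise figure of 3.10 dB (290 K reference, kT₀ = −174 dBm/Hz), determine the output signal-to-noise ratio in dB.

Noise floor: N = −174 + 10 log₁₀(B) + NF
10 log₁₀(3.79×10⁷) = 75.79 dB
N = −174 + 75.79 + 3.10 = −95.11 dBm
SNR = P_sig − N = −65.0 − (−95.11) = 30.11 dB → 30.1 dB

30.1 dB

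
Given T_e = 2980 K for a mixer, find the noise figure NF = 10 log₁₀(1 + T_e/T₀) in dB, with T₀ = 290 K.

F = 1 + T_e/T₀ = 1 + 2980/290 = 11.2759
NF = 10 log₁₀(11.2759) = 10.52 dB

10.52 dB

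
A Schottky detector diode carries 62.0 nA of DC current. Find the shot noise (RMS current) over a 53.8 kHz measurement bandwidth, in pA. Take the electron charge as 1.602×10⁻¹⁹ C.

32.7 pA

I_n = √(2qI·B)
2qI·B = 2 × 1.602×10⁻¹⁹ × 6.20×10⁻⁸ × 5.38×10⁴ = 1.07×10⁻²¹ A²
I_n = √(1.07×10⁻²¹) = 3.27×10⁻¹¹ A = 32.7 pA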